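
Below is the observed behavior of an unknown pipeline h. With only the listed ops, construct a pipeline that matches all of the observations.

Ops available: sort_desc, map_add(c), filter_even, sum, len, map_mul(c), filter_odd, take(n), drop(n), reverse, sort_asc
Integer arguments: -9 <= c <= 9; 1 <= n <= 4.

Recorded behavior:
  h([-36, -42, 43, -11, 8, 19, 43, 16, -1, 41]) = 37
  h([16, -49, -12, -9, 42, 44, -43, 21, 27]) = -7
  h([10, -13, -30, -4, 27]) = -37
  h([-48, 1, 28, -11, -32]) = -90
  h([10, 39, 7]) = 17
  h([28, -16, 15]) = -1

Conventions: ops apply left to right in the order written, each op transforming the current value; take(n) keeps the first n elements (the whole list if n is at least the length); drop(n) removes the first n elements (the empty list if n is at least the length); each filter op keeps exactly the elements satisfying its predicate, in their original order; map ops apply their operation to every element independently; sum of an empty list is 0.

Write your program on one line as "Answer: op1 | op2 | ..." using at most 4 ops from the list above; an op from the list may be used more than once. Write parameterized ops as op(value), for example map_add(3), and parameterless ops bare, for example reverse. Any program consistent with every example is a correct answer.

sort_desc | drop(1) | sum

Check, running the answer program on each example:
  [-36, -42, 43, -11, 8, 19, 43, 16, -1, 41] -> [43, 43, 41, 19, 16, 8, -1, -11, -36, -42] -> [43, 41, 19, 16, 8, -1, -11, -36, -42] -> 37
  [16, -49, -12, -9, 42, 44, -43, 21, 27] -> [44, 42, 27, 21, 16, -9, -12, -43, -49] -> [42, 27, 21, 16, -9, -12, -43, -49] -> -7
  [10, -13, -30, -4, 27] -> [27, 10, -4, -13, -30] -> [10, -4, -13, -30] -> -37
  [-48, 1, 28, -11, -32] -> [28, 1, -11, -32, -48] -> [1, -11, -32, -48] -> -90
  [10, 39, 7] -> [39, 10, 7] -> [10, 7] -> 17
  [28, -16, 15] -> [28, 15, -16] -> [15, -16] -> -1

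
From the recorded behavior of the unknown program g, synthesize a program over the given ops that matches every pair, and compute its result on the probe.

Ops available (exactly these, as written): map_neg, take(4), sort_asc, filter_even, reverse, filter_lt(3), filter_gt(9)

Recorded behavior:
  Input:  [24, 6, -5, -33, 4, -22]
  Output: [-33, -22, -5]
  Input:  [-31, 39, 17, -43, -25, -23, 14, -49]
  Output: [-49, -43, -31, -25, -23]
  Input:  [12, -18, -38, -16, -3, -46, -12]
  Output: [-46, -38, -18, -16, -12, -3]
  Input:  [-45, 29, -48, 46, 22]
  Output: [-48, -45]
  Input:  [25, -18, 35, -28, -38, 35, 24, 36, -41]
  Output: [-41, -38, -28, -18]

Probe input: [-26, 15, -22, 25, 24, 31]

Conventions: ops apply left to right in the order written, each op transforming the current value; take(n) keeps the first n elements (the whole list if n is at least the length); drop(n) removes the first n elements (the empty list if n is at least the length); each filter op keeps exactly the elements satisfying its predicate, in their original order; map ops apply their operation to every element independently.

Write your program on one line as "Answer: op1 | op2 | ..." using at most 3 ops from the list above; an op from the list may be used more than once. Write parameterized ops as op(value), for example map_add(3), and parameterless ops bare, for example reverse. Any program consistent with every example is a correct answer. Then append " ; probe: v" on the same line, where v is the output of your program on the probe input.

reverse | filter_lt(3) | sort_asc ; probe: [-26, -22]

Check, running the answer program on each example:
  [24, 6, -5, -33, 4, -22] -> [-22, 4, -33, -5, 6, 24] -> [-22, -33, -5] -> [-33, -22, -5]
  [-31, 39, 17, -43, -25, -23, 14, -49] -> [-49, 14, -23, -25, -43, 17, 39, -31] -> [-49, -23, -25, -43, -31] -> [-49, -43, -31, -25, -23]
  [12, -18, -38, -16, -3, -46, -12] -> [-12, -46, -3, -16, -38, -18, 12] -> [-12, -46, -3, -16, -38, -18] -> [-46, -38, -18, -16, -12, -3]
  [-45, 29, -48, 46, 22] -> [22, 46, -48, 29, -45] -> [-48, -45] -> [-48, -45]
  [25, -18, 35, -28, -38, 35, 24, 36, -41] -> [-41, 36, 24, 35, -38, -28, 35, -18, 25] -> [-41, -38, -28, -18] -> [-41, -38, -28, -18]
  probe: [-26, 15, -22, 25, 24, 31] -> [31, 24, 25, -22, 15, -26] -> [-22, -26] -> [-26, -22]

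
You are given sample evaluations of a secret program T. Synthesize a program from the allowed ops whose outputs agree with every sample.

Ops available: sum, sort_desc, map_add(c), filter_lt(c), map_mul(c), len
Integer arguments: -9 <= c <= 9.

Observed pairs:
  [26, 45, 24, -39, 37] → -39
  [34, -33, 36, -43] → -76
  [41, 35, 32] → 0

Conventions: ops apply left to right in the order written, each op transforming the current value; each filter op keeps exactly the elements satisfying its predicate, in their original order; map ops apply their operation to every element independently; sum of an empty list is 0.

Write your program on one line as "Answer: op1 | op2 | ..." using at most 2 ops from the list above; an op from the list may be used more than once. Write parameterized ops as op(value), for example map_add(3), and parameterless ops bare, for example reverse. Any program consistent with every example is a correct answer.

filter_lt(1) | sum

Check, running the answer program on each example:
  [26, 45, 24, -39, 37] -> [-39] -> -39
  [34, -33, 36, -43] -> [-33, -43] -> -76
  [41, 35, 32] -> [] -> 0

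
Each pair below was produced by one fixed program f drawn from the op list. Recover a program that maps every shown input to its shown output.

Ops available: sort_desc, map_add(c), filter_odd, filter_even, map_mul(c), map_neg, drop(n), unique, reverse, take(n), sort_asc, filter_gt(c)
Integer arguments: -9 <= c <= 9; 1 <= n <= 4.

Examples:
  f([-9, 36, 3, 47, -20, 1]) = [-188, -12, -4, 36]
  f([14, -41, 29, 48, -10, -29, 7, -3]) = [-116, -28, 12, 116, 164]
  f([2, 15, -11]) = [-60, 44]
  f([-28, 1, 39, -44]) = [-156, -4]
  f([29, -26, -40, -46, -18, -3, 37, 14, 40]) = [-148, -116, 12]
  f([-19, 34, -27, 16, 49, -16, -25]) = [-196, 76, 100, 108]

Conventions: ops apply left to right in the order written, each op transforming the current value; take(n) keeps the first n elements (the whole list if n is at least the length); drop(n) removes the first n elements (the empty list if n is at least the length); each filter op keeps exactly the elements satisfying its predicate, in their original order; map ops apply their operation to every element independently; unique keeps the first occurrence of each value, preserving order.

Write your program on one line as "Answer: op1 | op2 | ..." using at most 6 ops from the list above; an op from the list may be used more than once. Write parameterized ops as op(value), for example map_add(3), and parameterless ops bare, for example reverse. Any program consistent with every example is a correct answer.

filter_odd | reverse | sort_asc | sort_desc | map_mul(-4)

Check, running the answer program on each example:
  [-9, 36, 3, 47, -20, 1] -> [-9, 3, 47, 1] -> [1, 47, 3, -9] -> [-9, 1, 3, 47] -> [47, 3, 1, -9] -> [-188, -12, -4, 36]
  [14, -41, 29, 48, -10, -29, 7, -3] -> [-41, 29, -29, 7, -3] -> [-3, 7, -29, 29, -41] -> [-41, -29, -3, 7, 29] -> [29, 7, -3, -29, -41] -> [-116, -28, 12, 116, 164]
  [2, 15, -11] -> [15, -11] -> [-11, 15] -> [-11, 15] -> [15, -11] -> [-60, 44]
  [-28, 1, 39, -44] -> [1, 39] -> [39, 1] -> [1, 39] -> [39, 1] -> [-156, -4]
  [29, -26, -40, -46, -18, -3, 37, 14, 40] -> [29, -3, 37] -> [37, -3, 29] -> [-3, 29, 37] -> [37, 29, -3] -> [-148, -116, 12]
  [-19, 34, -27, 16, 49, -16, -25] -> [-19, -27, 49, -25] -> [-25, 49, -27, -19] -> [-27, -25, -19, 49] -> [49, -19, -25, -27] -> [-196, 76, 100, 108]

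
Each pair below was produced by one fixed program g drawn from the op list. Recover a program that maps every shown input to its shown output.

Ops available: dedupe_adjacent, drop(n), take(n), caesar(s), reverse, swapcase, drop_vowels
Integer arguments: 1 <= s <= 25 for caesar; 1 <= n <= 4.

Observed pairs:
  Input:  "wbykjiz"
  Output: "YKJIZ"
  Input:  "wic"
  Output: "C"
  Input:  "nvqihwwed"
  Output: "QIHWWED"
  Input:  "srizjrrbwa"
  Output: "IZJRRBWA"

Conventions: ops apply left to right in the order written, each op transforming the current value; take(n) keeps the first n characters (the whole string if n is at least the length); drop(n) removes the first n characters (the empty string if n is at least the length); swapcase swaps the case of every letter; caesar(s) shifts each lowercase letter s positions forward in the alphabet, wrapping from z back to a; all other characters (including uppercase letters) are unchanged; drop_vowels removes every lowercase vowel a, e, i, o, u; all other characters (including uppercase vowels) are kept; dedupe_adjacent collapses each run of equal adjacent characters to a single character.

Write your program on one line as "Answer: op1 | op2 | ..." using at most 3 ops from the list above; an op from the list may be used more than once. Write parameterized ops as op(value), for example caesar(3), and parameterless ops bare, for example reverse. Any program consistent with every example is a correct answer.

drop(2) | swapcase

Check, running the answer program on each example:
  "wbykjiz" -> "ykjiz" -> "YKJIZ"
  "wic" -> "c" -> "C"
  "nvqihwwed" -> "qihwwed" -> "QIHWWED"
  "srizjrrbwa" -> "izjrrbwa" -> "IZJRRBWA"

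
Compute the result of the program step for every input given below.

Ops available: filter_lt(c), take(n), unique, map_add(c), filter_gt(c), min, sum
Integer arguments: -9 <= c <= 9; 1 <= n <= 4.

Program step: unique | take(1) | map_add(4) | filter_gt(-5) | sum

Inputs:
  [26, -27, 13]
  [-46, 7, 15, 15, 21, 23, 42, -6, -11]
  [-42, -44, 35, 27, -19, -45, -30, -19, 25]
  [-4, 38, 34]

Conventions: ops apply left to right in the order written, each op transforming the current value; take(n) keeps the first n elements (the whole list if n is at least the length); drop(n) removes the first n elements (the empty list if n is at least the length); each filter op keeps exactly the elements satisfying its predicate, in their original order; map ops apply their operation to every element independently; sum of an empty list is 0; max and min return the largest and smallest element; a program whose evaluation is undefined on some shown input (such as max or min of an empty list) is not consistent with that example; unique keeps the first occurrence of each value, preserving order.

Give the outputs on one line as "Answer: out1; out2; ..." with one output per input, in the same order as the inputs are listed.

Execution, op by op:
  [26, -27, 13] -> [26, -27, 13] -> [26] -> [30] -> [30] -> 30
  [-46, 7, 15, 15, 21, 23, 42, -6, -11] -> [-46, 7, 15, 21, 23, 42, -6, -11] -> [-46] -> [-42] -> [] -> 0
  [-42, -44, 35, 27, -19, -45, -30, -19, 25] -> [-42, -44, 35, 27, -19, -45, -30, 25] -> [-42] -> [-38] -> [] -> 0
  [-4, 38, 34] -> [-4, 38, 34] -> [-4] -> [0] -> [0] -> 0

30; 0; 0; 0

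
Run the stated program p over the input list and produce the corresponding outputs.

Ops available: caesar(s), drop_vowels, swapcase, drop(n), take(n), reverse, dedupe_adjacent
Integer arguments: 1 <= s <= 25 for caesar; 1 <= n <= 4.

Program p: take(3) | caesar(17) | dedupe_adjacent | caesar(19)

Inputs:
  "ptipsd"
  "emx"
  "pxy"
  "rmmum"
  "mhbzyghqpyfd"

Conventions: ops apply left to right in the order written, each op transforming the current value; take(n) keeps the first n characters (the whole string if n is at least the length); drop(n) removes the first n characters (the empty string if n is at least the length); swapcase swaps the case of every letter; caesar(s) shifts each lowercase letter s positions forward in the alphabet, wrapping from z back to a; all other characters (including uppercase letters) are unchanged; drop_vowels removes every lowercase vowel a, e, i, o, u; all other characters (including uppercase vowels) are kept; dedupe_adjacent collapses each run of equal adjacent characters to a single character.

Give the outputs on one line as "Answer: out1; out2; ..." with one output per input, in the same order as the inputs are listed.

"zds"; "owh"; "zhi"; "bw"; "wrl"

Execution, op by op:
  "ptipsd" -> "pti" -> "gkz" -> "gkz" -> "zds"
  "emx" -> "emx" -> "vdo" -> "vdo" -> "owh"
  "pxy" -> "pxy" -> "gop" -> "gop" -> "zhi"
  "rmmum" -> "rmm" -> "idd" -> "id" -> "bw"
  "mhbzyghqpyfd" -> "mhb" -> "dys" -> "dys" -> "wrl"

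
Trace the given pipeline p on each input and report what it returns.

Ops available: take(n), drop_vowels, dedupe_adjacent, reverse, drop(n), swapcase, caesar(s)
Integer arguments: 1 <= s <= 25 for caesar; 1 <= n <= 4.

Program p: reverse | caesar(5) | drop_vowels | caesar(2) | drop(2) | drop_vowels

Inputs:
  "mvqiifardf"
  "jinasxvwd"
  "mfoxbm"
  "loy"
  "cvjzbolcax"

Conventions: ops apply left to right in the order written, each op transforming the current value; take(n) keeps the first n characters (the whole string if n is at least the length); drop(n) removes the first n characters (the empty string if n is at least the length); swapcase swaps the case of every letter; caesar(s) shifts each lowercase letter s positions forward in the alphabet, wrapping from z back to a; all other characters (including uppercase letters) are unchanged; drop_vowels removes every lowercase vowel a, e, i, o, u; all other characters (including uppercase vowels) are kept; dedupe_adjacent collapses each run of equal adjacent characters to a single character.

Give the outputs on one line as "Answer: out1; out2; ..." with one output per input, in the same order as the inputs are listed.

Execution, op by op:
  "mvqiifardf" -> "fdrafiiqvm" -> "kiwfknnvar" -> "kwfknnvr" -> "myhmppxt" -> "hmppxt" -> "hmppxt"
  "jinasxvwd" -> "dwvxsanij" -> "ibacxfsno" -> "bcxfsn" -> "dezhup" -> "zhup" -> "zhp"
  "mfoxbm" -> "mbxofm" -> "rgctkr" -> "rgctkr" -> "tievmt" -> "evmt" -> "vmt"
  "loy" -> "yol" -> "dtq" -> "dtq" -> "fvs" -> "s" -> "s"
  "cvjzbolcax" -> "xaclobzjvc" -> "cfhqtgeoah" -> "cfhqtgh" -> "ehjsvij" -> "jsvij" -> "jsvj"

"hmppxt"; "zhp"; "vmt"; "s"; "jsvj"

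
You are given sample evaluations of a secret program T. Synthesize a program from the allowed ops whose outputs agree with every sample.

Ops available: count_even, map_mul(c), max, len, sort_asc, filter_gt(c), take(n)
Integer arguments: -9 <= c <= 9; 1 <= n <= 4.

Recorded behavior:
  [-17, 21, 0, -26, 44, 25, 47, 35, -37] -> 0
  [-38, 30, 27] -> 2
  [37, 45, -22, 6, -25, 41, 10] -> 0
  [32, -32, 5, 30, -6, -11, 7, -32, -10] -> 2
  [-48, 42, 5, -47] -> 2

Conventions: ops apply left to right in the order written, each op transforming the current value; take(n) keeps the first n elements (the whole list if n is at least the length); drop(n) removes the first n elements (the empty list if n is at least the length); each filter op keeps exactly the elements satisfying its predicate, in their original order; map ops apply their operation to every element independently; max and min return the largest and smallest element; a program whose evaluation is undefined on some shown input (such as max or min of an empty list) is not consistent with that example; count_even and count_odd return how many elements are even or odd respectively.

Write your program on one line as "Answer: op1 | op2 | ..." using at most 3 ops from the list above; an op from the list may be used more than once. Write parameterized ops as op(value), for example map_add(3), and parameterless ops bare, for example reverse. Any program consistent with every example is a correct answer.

take(3) | take(2) | count_even

Check, running the answer program on each example:
  [-17, 21, 0, -26, 44, 25, 47, 35, -37] -> [-17, 21, 0] -> [-17, 21] -> 0
  [-38, 30, 27] -> [-38, 30, 27] -> [-38, 30] -> 2
  [37, 45, -22, 6, -25, 41, 10] -> [37, 45, -22] -> [37, 45] -> 0
  [32, -32, 5, 30, -6, -11, 7, -32, -10] -> [32, -32, 5] -> [32, -32] -> 2
  [-48, 42, 5, -47] -> [-48, 42, 5] -> [-48, 42] -> 2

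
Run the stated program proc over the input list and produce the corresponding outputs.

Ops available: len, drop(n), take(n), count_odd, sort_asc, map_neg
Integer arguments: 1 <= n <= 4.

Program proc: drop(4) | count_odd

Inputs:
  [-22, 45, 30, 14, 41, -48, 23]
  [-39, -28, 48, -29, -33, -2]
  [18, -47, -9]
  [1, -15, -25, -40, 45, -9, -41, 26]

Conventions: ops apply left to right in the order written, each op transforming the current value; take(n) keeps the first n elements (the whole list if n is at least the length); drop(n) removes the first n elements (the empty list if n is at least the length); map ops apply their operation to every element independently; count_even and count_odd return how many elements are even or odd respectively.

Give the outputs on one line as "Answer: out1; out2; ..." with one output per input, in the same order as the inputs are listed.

Execution, op by op:
  [-22, 45, 30, 14, 41, -48, 23] -> [41, -48, 23] -> 2
  [-39, -28, 48, -29, -33, -2] -> [-33, -2] -> 1
  [18, -47, -9] -> [] -> 0
  [1, -15, -25, -40, 45, -9, -41, 26] -> [45, -9, -41, 26] -> 3

2; 1; 0; 3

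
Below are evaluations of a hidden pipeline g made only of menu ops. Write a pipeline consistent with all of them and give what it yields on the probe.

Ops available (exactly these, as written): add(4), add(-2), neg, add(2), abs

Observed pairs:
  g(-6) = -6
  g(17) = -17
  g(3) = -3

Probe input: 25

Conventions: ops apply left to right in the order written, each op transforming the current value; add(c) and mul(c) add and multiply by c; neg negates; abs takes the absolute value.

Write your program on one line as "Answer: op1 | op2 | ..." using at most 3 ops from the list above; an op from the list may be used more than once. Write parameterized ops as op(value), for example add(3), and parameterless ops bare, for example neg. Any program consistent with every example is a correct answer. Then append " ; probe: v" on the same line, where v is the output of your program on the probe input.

abs | neg ; probe: -25

Check, running the answer program on each example:
  -6 -> 6 -> -6
  17 -> 17 -> -17
  3 -> 3 -> -3
  probe: 25 -> 25 -> -25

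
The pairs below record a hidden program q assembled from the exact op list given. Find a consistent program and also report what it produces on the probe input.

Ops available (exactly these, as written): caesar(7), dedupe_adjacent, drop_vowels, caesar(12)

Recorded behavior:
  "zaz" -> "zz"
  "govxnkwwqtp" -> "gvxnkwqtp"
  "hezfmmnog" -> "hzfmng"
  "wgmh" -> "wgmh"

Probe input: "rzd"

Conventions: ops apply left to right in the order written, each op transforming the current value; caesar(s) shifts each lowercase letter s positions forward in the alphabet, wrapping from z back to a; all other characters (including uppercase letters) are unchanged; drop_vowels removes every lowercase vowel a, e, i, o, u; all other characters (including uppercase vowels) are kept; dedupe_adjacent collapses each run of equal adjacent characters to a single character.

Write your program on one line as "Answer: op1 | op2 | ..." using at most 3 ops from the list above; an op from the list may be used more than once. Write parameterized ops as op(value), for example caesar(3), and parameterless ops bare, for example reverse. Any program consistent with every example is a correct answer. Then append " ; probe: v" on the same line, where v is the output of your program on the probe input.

dedupe_adjacent | drop_vowels ; probe: "rzd"

Check, running the answer program on each example:
  "zaz" -> "zaz" -> "zz"
  "govxnkwwqtp" -> "govxnkwqtp" -> "gvxnkwqtp"
  "hezfmmnog" -> "hezfmnog" -> "hzfmng"
  "wgmh" -> "wgmh" -> "wgmh"
  probe: "rzd" -> "rzd" -> "rzd"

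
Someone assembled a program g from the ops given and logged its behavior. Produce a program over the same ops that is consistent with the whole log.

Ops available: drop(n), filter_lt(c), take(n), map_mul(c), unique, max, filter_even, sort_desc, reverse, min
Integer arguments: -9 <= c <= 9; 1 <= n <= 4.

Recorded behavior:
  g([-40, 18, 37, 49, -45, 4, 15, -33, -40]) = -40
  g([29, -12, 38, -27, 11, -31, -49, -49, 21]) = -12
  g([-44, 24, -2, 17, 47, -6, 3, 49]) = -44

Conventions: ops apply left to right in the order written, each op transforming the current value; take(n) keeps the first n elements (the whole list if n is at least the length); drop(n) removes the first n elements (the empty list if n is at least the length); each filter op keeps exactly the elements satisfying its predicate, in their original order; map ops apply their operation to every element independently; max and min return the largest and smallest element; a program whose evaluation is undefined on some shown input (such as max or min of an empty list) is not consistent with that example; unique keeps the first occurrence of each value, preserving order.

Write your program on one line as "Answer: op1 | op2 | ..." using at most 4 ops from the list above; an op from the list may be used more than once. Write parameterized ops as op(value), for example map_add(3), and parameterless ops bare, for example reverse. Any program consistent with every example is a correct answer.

filter_even | unique | min

Check, running the answer program on each example:
  [-40, 18, 37, 49, -45, 4, 15, -33, -40] -> [-40, 18, 4, -40] -> [-40, 18, 4] -> -40
  [29, -12, 38, -27, 11, -31, -49, -49, 21] -> [-12, 38] -> [-12, 38] -> -12
  [-44, 24, -2, 17, 47, -6, 3, 49] -> [-44, 24, -2, -6] -> [-44, 24, -2, -6] -> -44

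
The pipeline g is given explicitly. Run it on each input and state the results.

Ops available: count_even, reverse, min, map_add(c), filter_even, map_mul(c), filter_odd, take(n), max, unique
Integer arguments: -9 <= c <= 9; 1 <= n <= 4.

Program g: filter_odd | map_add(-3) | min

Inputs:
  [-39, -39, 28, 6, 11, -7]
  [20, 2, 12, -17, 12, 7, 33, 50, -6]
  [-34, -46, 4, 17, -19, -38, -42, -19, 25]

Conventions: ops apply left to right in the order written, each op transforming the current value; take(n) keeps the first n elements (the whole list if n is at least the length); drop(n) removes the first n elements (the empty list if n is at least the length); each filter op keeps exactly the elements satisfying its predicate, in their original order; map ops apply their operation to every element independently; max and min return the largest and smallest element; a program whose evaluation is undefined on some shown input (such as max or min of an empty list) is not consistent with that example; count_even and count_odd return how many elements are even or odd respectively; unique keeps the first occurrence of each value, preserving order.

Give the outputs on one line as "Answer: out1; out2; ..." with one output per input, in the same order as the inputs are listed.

Execution, op by op:
  [-39, -39, 28, 6, 11, -7] -> [-39, -39, 11, -7] -> [-42, -42, 8, -10] -> -42
  [20, 2, 12, -17, 12, 7, 33, 50, -6] -> [-17, 7, 33] -> [-20, 4, 30] -> -20
  [-34, -46, 4, 17, -19, -38, -42, -19, 25] -> [17, -19, -19, 25] -> [14, -22, -22, 22] -> -22

-42; -20; -22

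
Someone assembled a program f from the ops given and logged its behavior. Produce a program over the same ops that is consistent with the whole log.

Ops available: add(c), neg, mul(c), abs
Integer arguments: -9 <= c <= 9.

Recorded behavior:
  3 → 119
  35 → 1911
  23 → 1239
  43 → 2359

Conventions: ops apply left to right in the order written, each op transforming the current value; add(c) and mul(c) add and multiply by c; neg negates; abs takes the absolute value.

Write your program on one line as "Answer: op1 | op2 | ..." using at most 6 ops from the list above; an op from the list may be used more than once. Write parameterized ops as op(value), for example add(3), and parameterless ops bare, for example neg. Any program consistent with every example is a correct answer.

mul(-8) | abs | add(-7) | mul(-7) | abs

Check, running the answer program on each example:
  3 -> -24 -> 24 -> 17 -> -119 -> 119
  35 -> -280 -> 280 -> 273 -> -1911 -> 1911
  23 -> -184 -> 184 -> 177 -> -1239 -> 1239
  43 -> -344 -> 344 -> 337 -> -2359 -> 2359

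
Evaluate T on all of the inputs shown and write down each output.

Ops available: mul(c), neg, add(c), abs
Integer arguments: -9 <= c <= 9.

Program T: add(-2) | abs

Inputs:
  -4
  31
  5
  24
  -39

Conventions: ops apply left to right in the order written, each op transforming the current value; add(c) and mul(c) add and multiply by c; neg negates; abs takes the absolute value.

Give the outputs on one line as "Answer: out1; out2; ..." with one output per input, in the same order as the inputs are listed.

Execution, op by op:
  -4 -> -6 -> 6
  31 -> 29 -> 29
  5 -> 3 -> 3
  24 -> 22 -> 22
  -39 -> -41 -> 41

6; 29; 3; 22; 41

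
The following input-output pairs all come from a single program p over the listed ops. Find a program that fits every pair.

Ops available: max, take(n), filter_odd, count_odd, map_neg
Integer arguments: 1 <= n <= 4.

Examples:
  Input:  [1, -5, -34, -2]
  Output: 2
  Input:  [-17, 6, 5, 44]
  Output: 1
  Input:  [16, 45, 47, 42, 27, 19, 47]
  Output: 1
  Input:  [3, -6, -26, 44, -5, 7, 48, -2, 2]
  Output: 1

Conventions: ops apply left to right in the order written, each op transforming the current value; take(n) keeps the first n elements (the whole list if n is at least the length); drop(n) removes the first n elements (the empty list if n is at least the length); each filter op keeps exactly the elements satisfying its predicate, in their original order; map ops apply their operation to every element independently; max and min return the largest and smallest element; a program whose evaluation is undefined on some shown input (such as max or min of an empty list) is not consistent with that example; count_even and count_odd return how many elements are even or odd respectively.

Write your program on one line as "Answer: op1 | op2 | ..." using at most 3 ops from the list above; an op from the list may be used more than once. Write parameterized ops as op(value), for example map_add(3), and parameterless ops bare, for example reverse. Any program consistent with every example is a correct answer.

take(2) | count_odd

Check, running the answer program on each example:
  [1, -5, -34, -2] -> [1, -5] -> 2
  [-17, 6, 5, 44] -> [-17, 6] -> 1
  [16, 45, 47, 42, 27, 19, 47] -> [16, 45] -> 1
  [3, -6, -26, 44, -5, 7, 48, -2, 2] -> [3, -6] -> 1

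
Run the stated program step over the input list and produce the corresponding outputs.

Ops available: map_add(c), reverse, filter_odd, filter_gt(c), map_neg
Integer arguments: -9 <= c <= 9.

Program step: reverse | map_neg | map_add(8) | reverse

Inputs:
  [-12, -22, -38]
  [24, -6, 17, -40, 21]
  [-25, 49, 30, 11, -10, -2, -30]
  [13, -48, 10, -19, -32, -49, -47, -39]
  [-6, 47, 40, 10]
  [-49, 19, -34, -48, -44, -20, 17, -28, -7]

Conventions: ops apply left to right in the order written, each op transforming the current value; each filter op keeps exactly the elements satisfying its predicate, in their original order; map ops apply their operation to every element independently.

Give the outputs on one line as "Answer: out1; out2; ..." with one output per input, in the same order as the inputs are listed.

[20, 30, 46]; [-16, 14, -9, 48, -13]; [33, -41, -22, -3, 18, 10, 38]; [-5, 56, -2, 27, 40, 57, 55, 47]; [14, -39, -32, -2]; [57, -11, 42, 56, 52, 28, -9, 36, 15]

Execution, op by op:
  [-12, -22, -38] -> [-38, -22, -12] -> [38, 22, 12] -> [46, 30, 20] -> [20, 30, 46]
  [24, -6, 17, -40, 21] -> [21, -40, 17, -6, 24] -> [-21, 40, -17, 6, -24] -> [-13, 48, -9, 14, -16] -> [-16, 14, -9, 48, -13]
  [-25, 49, 30, 11, -10, -2, -30] -> [-30, -2, -10, 11, 30, 49, -25] -> [30, 2, 10, -11, -30, -49, 25] -> [38, 10, 18, -3, -22, -41, 33] -> [33, -41, -22, -3, 18, 10, 38]
  [13, -48, 10, -19, -32, -49, -47, -39] -> [-39, -47, -49, -32, -19, 10, -48, 13] -> [39, 47, 49, 32, 19, -10, 48, -13] -> [47, 55, 57, 40, 27, -2, 56, -5] -> [-5, 56, -2, 27, 40, 57, 55, 47]
  [-6, 47, 40, 10] -> [10, 40, 47, -6] -> [-10, -40, -47, 6] -> [-2, -32, -39, 14] -> [14, -39, -32, -2]
  [-49, 19, -34, -48, -44, -20, 17, -28, -7] -> [-7, -28, 17, -20, -44, -48, -34, 19, -49] -> [7, 28, -17, 20, 44, 48, 34, -19, 49] -> [15, 36, -9, 28, 52, 56, 42, -11, 57] -> [57, -11, 42, 56, 52, 28, -9, 36, 15]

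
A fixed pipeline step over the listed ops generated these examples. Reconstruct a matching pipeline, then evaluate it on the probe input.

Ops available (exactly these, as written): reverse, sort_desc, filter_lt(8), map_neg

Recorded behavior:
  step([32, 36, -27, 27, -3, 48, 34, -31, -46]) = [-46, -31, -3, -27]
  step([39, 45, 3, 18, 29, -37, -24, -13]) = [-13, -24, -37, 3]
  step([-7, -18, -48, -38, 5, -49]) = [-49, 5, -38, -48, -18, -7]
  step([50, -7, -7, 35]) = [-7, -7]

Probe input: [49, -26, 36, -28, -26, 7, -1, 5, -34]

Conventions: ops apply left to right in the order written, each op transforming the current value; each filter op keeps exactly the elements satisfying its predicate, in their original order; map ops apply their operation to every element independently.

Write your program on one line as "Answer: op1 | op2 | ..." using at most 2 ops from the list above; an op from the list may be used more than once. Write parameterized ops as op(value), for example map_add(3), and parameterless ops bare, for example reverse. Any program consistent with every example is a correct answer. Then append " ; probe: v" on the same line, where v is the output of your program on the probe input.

filter_lt(8) | reverse ; probe: [-34, 5, -1, 7, -26, -28, -26]

Check, running the answer program on each example:
  [32, 36, -27, 27, -3, 48, 34, -31, -46] -> [-27, -3, -31, -46] -> [-46, -31, -3, -27]
  [39, 45, 3, 18, 29, -37, -24, -13] -> [3, -37, -24, -13] -> [-13, -24, -37, 3]
  [-7, -18, -48, -38, 5, -49] -> [-7, -18, -48, -38, 5, -49] -> [-49, 5, -38, -48, -18, -7]
  [50, -7, -7, 35] -> [-7, -7] -> [-7, -7]
  probe: [49, -26, 36, -28, -26, 7, -1, 5, -34] -> [-26, -28, -26, 7, -1, 5, -34] -> [-34, 5, -1, 7, -26, -28, -26]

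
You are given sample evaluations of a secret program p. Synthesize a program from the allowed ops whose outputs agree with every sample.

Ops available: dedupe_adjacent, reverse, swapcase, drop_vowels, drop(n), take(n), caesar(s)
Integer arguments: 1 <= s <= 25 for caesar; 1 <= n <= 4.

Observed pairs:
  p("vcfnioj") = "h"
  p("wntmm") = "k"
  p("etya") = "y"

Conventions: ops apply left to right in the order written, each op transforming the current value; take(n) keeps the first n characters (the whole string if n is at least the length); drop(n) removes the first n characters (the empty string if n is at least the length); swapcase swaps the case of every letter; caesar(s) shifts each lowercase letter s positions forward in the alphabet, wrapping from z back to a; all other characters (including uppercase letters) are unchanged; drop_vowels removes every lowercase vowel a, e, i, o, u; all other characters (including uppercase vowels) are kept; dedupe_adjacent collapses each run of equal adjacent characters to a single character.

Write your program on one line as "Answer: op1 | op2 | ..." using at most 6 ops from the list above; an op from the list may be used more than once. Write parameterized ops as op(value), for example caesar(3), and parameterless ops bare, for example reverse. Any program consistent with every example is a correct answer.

caesar(17) | caesar(14) | reverse | dedupe_adjacent | caesar(19) | take(1)

Check, running the answer program on each example:
  "vcfnioj" -> "mtwezfa" -> "ahksnto" -> "otnskha" -> "otnskha" -> "hmgldat" -> "h"
  "wntmm" -> "nekdd" -> "bsyrr" -> "rrysb" -> "rysb" -> "krlu" -> "k"
  "etya" -> "vkpr" -> "jydf" -> "fdyj" -> "fdyj" -> "ywrc" -> "y"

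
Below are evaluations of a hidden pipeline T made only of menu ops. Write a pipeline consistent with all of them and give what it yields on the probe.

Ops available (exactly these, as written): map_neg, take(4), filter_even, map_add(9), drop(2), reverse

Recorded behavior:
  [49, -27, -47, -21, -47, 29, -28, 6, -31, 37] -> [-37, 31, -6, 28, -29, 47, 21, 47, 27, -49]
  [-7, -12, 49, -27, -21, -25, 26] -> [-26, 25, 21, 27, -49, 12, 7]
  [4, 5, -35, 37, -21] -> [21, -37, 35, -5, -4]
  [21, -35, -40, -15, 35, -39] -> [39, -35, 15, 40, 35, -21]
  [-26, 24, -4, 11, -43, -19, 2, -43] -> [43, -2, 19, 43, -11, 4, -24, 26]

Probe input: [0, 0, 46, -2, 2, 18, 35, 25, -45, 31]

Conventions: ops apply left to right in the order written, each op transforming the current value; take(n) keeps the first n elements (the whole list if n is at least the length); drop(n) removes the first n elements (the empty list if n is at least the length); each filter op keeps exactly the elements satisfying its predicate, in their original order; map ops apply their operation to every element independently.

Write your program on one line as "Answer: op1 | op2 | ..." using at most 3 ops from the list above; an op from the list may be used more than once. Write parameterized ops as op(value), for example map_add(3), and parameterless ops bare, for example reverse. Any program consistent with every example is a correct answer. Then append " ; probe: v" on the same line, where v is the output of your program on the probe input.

reverse | map_neg ; probe: [-31, 45, -25, -35, -18, -2, 2, -46, 0, 0]

Check, running the answer program on each example:
  [49, -27, -47, -21, -47, 29, -28, 6, -31, 37] -> [37, -31, 6, -28, 29, -47, -21, -47, -27, 49] -> [-37, 31, -6, 28, -29, 47, 21, 47, 27, -49]
  [-7, -12, 49, -27, -21, -25, 26] -> [26, -25, -21, -27, 49, -12, -7] -> [-26, 25, 21, 27, -49, 12, 7]
  [4, 5, -35, 37, -21] -> [-21, 37, -35, 5, 4] -> [21, -37, 35, -5, -4]
  [21, -35, -40, -15, 35, -39] -> [-39, 35, -15, -40, -35, 21] -> [39, -35, 15, 40, 35, -21]
  [-26, 24, -4, 11, -43, -19, 2, -43] -> [-43, 2, -19, -43, 11, -4, 24, -26] -> [43, -2, 19, 43, -11, 4, -24, 26]
  probe: [0, 0, 46, -2, 2, 18, 35, 25, -45, 31] -> [31, -45, 25, 35, 18, 2, -2, 46, 0, 0] -> [-31, 45, -25, -35, -18, -2, 2, -46, 0, 0]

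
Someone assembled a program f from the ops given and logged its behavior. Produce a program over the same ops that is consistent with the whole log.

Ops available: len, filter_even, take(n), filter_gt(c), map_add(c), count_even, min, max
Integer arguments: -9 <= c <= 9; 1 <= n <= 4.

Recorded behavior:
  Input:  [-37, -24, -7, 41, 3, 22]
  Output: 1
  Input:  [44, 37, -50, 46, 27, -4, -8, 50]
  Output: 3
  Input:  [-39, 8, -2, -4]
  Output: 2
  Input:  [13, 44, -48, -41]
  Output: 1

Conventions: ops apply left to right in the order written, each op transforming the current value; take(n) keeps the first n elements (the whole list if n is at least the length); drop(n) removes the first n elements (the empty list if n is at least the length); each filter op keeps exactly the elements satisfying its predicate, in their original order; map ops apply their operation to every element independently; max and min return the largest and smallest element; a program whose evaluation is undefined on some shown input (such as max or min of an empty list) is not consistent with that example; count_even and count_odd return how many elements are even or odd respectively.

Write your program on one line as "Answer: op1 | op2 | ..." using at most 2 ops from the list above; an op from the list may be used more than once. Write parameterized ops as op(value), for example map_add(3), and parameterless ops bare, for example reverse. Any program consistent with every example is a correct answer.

filter_gt(-3) | count_even

Check, running the answer program on each example:
  [-37, -24, -7, 41, 3, 22] -> [41, 3, 22] -> 1
  [44, 37, -50, 46, 27, -4, -8, 50] -> [44, 37, 46, 27, 50] -> 3
  [-39, 8, -2, -4] -> [8, -2] -> 2
  [13, 44, -48, -41] -> [13, 44] -> 1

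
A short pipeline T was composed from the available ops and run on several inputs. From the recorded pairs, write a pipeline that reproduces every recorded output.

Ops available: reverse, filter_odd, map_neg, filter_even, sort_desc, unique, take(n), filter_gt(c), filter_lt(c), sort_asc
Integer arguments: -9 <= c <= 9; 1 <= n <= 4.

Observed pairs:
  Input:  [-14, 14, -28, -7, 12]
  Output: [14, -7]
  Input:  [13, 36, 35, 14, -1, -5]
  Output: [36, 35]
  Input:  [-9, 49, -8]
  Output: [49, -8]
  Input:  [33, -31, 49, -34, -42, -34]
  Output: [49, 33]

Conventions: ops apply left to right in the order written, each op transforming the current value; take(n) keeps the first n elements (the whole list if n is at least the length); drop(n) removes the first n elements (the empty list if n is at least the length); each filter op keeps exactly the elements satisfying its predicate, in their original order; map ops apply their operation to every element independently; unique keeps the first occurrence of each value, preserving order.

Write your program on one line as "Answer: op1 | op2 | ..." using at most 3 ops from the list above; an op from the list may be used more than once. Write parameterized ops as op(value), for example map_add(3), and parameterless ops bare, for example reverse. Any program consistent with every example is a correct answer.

take(4) | sort_desc | take(2)

Check, running the answer program on each example:
  [-14, 14, -28, -7, 12] -> [-14, 14, -28, -7] -> [14, -7, -14, -28] -> [14, -7]
  [13, 36, 35, 14, -1, -5] -> [13, 36, 35, 14] -> [36, 35, 14, 13] -> [36, 35]
  [-9, 49, -8] -> [-9, 49, -8] -> [49, -8, -9] -> [49, -8]
  [33, -31, 49, -34, -42, -34] -> [33, -31, 49, -34] -> [49, 33, -31, -34] -> [49, 33]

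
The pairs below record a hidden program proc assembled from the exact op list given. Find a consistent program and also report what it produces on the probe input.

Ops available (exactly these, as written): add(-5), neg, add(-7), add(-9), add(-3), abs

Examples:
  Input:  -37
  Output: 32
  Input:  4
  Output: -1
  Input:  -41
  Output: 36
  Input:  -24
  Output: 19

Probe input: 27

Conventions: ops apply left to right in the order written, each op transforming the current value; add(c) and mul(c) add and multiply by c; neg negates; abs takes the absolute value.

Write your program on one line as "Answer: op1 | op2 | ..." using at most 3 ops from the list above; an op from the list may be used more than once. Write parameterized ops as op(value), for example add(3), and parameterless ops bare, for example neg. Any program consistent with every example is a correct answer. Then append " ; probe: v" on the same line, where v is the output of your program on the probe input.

abs | add(-5) ; probe: 22

Check, running the answer program on each example:
  -37 -> 37 -> 32
  4 -> 4 -> -1
  -41 -> 41 -> 36
  -24 -> 24 -> 19
  probe: 27 -> 27 -> 22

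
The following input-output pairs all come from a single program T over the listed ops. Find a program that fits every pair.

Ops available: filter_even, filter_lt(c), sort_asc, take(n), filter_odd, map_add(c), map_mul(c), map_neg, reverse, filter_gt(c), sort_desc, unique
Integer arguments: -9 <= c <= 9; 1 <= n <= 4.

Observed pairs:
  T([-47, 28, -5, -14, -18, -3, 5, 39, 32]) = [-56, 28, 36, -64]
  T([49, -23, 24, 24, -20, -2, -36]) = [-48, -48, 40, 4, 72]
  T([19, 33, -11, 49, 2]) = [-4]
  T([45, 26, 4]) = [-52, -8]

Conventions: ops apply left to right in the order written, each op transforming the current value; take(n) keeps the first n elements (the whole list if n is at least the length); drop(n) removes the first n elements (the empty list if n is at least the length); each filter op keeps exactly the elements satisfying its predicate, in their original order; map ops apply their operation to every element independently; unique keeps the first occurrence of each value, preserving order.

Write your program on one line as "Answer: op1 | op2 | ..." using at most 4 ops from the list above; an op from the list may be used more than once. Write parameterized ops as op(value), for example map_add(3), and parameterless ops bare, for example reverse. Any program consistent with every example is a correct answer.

filter_even | map_mul(2) | map_neg

Check, running the answer program on each example:
  [-47, 28, -5, -14, -18, -3, 5, 39, 32] -> [28, -14, -18, 32] -> [56, -28, -36, 64] -> [-56, 28, 36, -64]
  [49, -23, 24, 24, -20, -2, -36] -> [24, 24, -20, -2, -36] -> [48, 48, -40, -4, -72] -> [-48, -48, 40, 4, 72]
  [19, 33, -11, 49, 2] -> [2] -> [4] -> [-4]
  [45, 26, 4] -> [26, 4] -> [52, 8] -> [-52, -8]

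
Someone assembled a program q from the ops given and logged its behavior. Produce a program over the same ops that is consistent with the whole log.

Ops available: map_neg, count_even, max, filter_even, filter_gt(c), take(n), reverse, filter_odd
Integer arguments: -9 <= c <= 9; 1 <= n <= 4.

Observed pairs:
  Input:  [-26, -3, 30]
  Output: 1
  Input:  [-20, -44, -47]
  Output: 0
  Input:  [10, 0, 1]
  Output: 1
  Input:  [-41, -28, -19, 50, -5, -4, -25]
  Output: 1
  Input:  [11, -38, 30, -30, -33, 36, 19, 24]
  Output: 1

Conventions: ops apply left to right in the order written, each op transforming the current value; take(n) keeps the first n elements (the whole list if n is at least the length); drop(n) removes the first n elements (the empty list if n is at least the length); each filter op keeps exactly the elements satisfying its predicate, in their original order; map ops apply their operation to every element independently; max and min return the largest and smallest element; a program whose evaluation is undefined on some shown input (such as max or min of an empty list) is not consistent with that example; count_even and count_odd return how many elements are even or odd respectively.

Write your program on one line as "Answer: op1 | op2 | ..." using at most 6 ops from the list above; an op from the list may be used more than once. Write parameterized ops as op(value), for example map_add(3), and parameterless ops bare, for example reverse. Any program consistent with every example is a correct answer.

filter_gt(4) | take(4) | map_neg | take(2) | count_even

Check, running the answer program on each example:
  [-26, -3, 30] -> [30] -> [30] -> [-30] -> [-30] -> 1
  [-20, -44, -47] -> [] -> [] -> [] -> [] -> 0
  [10, 0, 1] -> [10] -> [10] -> [-10] -> [-10] -> 1
  [-41, -28, -19, 50, -5, -4, -25] -> [50] -> [50] -> [-50] -> [-50] -> 1
  [11, -38, 30, -30, -33, 36, 19, 24] -> [11, 30, 36, 19, 24] -> [11, 30, 36, 19] -> [-11, -30, -36, -19] -> [-11, -30] -> 1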